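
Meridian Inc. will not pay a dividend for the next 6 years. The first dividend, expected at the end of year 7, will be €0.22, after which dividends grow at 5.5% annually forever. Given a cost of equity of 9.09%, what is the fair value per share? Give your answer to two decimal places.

Deferred-dividend DDM. At t=6 the remaining stream is a growing perpetuity with first payment D_7 = 0.22.
V_6 = D_7/(r−g) = 0.22/(0.0909−0.055) = 6.1281
P₀ = V_6/(1+r)^6 = 6.1281/(1+0.0909)^6 = 3.6360

€3.64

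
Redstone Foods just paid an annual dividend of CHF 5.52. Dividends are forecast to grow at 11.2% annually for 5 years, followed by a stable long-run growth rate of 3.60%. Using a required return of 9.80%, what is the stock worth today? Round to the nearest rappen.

Two-stage DDM. Project D₁…D_5 at 0.112, terminal growth 0.036, discount at r = 0.098.
D_1 = 6.1382
D_2 = 6.8257
D_3 = 7.5902
D_4 = 8.4403
D_5 = 9.3856
Terminal value at t=5: TV = D_6/(r−g) = 9.7235/(0.098−0.036) = 156.8307
P₀ = 6.1382/(1+0.098)^1 + 6.8257/(1+0.098)^2 + 7.5902/(1+0.098)^3 + 8.4403/(1+0.098)^4 + 9.3856/(1+0.098)^5 + 156.8307/(1+0.098)^5 = 126.9435

CHF 126.94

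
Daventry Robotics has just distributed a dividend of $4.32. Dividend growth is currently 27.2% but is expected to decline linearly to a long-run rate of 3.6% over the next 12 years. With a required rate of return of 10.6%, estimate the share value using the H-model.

H-model: P₀ = D₀[(1+g_L) + H(g_S−g_L)]/(r−g_L), with H = 12/2 = 6.
P₀ = 4.32 × [(1+0.036) + 6×(0.272−0.036)] / (0.106−0.036)
   = 4.32 × 2.4520 / 0.07 = 151.3234

$151.32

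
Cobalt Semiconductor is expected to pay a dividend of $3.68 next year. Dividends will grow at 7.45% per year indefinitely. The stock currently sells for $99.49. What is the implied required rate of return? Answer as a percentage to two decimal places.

Rearranging the constant-growth DDM: r = D₁/P₀ + g.
r = 3.6800 / 99.49 + 0.0745 = 0.03699 + 0.0745 = 0.11149

11.15%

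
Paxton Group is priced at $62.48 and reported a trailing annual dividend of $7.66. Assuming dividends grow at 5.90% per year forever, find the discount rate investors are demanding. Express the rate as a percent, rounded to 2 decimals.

Rearranging the constant-growth DDM: r = D₁/P₀ + g.
D₁ = 7.66 × (1 + 0.059) = 8.1119.
r = 8.1119 / 62.48 + 0.059 = 0.12983 + 0.059 = 0.18883

18.88%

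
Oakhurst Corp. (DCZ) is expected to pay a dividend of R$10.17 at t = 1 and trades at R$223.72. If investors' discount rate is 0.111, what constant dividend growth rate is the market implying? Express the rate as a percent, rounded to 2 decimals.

From P₀ = D₁/(r − g), the implied growth is g = r − D₁/P₀.
g = 0.111 − 10.17/223.72 = 0.111 − 0.04546 = 0.06554

6.55%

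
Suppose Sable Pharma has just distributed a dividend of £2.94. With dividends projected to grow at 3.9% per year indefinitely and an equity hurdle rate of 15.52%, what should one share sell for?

£26.29

Gordon growth model: P₀ = D₁/(r − g). D₁ = 2.94 × (1 + 0.039) = 3.0547.
P₀ = 3.0547 / (0.1552 − 0.039) = 3.0547 / 0.1162 = 26.2880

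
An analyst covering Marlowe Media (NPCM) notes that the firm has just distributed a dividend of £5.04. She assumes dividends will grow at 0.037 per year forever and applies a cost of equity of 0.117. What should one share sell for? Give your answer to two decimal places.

Gordon growth model: P₀ = D₁/(r − g). D₁ = 5.04 × (1 + 0.037) = 5.2265.
P₀ = 5.2265 / (0.117 − 0.037) = 5.2265 / 0.08 = 65.3310

£65.33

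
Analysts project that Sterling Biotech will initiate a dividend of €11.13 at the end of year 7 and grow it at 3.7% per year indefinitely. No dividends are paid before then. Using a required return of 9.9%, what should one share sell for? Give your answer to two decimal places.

€101.89

Deferred-dividend DDM. At t=6 the remaining stream is a growing perpetuity with first payment D_7 = 11.13.
V_6 = D_7/(r−g) = 11.13/(0.099−0.037) = 179.5161
P₀ = V_6/(1+r)^6 = 179.5161/(1+0.099)^6 = 101.8867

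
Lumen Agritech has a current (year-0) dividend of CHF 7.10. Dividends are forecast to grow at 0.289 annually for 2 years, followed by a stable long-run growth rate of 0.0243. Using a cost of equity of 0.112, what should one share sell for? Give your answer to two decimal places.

CHF 129.20

Two-stage DDM. Project D₁…D_2 at 0.289, terminal growth 0.0243, discount at r = 0.112.
D_1 = 9.1519
D_2 = 11.7968
Terminal value at t=2: TV = D_3/(r−g) = 12.0835/(0.112−0.0243) = 137.7818
P₀ = 9.1519/(1+0.112)^1 + 11.7968/(1+0.112)^2 + 137.7818/(1+0.112)^2 = 129.1951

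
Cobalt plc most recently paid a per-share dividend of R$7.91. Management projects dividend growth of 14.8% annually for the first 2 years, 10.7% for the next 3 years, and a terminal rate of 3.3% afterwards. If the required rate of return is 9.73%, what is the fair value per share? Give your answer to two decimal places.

R$186.18

Three-stage DDM. Project D₁…D_5; terminal Gordon value at t=5 with g = 0.033; discount at r = 0.0973.
D_1 = 9.0807
D_2 = 10.4246
D_3 = 11.5401
D_4 = 12.7748
D_5 = 14.1417
TV_5 = 14.6084/(0.0973−0.033) = 227.1917
P₀ = Σ Dₜ/(1+r)ᵗ + TV_5/(1+r)^5 = 186.1810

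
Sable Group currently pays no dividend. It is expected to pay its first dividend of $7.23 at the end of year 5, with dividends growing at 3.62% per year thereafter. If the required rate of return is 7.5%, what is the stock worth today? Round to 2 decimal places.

Deferred-dividend DDM. At t=4 the remaining stream is a growing perpetuity with first payment D_5 = 7.23.
V_4 = D_5/(r−g) = 7.23/(0.075−0.0362) = 186.3402
P₀ = V_4/(1+r)^4 = 186.3402/(1+0.075)^4 = 139.5316

$139.53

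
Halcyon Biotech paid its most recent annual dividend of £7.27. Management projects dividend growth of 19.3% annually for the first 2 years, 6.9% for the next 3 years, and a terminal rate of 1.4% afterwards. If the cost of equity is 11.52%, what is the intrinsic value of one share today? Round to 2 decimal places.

£112.47

Three-stage DDM. Project D₁…D_5; terminal Gordon value at t=5 with g = 0.014; discount at r = 0.1152.
D_1 = 8.6731
D_2 = 10.3470
D_3 = 11.0610
D_4 = 11.8242
D_5 = 12.6400
TV_5 = 12.8170/(0.1152−0.014) = 126.6502
P₀ = Σ Dₜ/(1+r)ᵗ + TV_5/(1+r)^5 = 112.4693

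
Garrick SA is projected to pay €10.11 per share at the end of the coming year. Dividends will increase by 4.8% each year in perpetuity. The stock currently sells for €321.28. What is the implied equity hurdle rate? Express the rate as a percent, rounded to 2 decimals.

7.95%

Rearranging the constant-growth DDM: r = D₁/P₀ + g.
r = 10.1100 / 321.28 + 0.048 = 0.03147 + 0.048 = 0.07947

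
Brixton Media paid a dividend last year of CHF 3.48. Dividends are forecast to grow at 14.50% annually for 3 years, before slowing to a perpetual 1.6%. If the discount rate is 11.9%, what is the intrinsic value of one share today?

Two-stage DDM. Project D₁…D_3 at 0.145, terminal growth 0.016, discount at r = 0.119.
D_1 = 3.9846
D_2 = 4.5624
D_3 = 5.2239
Terminal value at t=3: TV = D_4/(r−g) = 5.3075/(0.119−0.016) = 51.5291
P₀ = 3.9846/(1+0.119)^1 + 4.5624/(1+0.119)^2 + 5.2239/(1+0.119)^3 + 51.5291/(1+0.119)^3 = 47.7085

CHF 47.71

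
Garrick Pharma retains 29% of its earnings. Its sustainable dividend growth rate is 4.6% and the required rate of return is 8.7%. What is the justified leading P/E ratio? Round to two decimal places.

17.32

Payout ratio b = 1 − 0.29 = 0.71.
Justified leading P/E = b/(r−g) = 0.71/(0.087−0.046) = 17.3171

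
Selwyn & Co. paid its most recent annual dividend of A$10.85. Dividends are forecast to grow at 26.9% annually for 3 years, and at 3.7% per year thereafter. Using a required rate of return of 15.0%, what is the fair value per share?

A$173.55

Two-stage DDM. Project D₁…D_3 at 0.269, terminal growth 0.037, discount at r = 0.15.
D_1 = 13.7686
D_2 = 17.4724
D_3 = 22.1725
Terminal value at t=3: TV = D_4/(r−g) = 22.9929/(0.15−0.037) = 203.4768
P₀ = 13.7686/(1+0.15)^1 + 17.4724/(1+0.15)^2 + 22.1725/(1+0.15)^3 + 203.4768/(1+0.15)^3 = 173.5525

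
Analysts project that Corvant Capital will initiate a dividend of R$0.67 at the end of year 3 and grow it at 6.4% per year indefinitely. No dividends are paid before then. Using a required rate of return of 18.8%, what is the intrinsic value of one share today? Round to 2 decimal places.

R$3.83

Deferred-dividend DDM. At t=2 the remaining stream is a growing perpetuity with first payment D_3 = 0.67.
V_2 = D_3/(r−g) = 0.67/(0.188−0.064) = 5.4032
P₀ = V_2/(1+r)^2 = 5.4032/(1+0.188)^2 = 3.8284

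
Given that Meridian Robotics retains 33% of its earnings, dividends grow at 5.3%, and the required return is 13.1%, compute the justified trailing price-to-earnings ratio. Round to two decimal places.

9.04

Payout ratio b = 1 − 0.33 = 0.67.
Justified trailing P/E = b(1+g)/(r−g) = 0.67×(1+0.053)/(0.131−0.053) = 9.0450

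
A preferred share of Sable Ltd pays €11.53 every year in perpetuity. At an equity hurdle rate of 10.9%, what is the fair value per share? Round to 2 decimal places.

Zero-growth DDM (perpetuity): P₀ = D/r = 11.53 / 0.109 = 105.7798

€105.78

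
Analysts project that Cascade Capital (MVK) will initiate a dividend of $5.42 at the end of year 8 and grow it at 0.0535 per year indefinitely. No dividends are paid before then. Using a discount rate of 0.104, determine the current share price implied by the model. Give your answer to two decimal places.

$53.69

Deferred-dividend DDM. At t=7 the remaining stream is a growing perpetuity with first payment D_8 = 5.42.
V_7 = D_8/(r−g) = 5.42/(0.104−0.0535) = 107.3267
P₀ = V_7/(1+r)^7 = 107.3267/(1+0.104)^7 = 53.6938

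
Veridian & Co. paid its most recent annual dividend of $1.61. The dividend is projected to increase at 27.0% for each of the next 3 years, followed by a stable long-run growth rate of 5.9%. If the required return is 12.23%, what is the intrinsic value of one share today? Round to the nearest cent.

$45.25

Two-stage DDM. Project D₁…D_3 at 0.27, terminal growth 0.059, discount at r = 0.1223.
D_1 = 2.0447
D_2 = 2.5968
D_3 = 3.2979
Terminal value at t=3: TV = D_4/(r−g) = 3.4925/(0.1223−0.059) = 55.1733
P₀ = 2.0447/(1+0.1223)^1 + 2.5968/(1+0.1223)^2 + 3.2979/(1+0.1223)^3 + 55.1733/(1+0.1223)^3 = 45.2469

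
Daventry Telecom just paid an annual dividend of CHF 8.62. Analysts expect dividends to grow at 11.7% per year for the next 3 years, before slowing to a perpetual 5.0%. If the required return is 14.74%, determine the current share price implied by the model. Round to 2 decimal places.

CHF 110.25

Two-stage DDM. Project D₁…D_3 at 0.117, terminal growth 0.05, discount at r = 0.1474.
D_1 = 9.6285
D_2 = 10.7551
D_3 = 12.0134
Terminal value at t=3: TV = D_4/(r−g) = 12.6141/(0.1474−0.05) = 129.5082
P₀ = 9.6285/(1+0.1474)^1 + 10.7551/(1+0.1474)^2 + 12.0134/(1+0.1474)^3 + 129.5082/(1+0.1474)^3 = 110.2476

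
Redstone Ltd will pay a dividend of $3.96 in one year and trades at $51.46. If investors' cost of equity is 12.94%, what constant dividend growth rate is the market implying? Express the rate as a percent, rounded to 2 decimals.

From P₀ = D₁/(r − g), the implied growth is g = r − D₁/P₀.
g = 0.1294 − 3.96/51.46 = 0.1294 − 0.07695 = 0.05245

5.24%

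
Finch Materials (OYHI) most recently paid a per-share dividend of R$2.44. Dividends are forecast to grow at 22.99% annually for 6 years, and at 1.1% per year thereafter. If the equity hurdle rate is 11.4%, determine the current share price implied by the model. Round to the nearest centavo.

R$64.37

Two-stage DDM. Project D₁…D_6 at 0.2299, terminal growth 0.011, discount at r = 0.114.
D_1 = 3.0010
D_2 = 3.6909
D_3 = 4.5394
D_4 = 5.5830
D_5 = 6.8666
D_6 = 8.4452
Terminal value at t=6: TV = D_7/(r−g) = 8.5381/(0.114−0.011) = 82.8939
P₀ = 3.0010/(1+0.114)^1 + 3.6909/(1+0.114)^2 + 4.5394/(1+0.114)^3 + 5.5830/(1+0.114)^4 + 6.8666/(1+0.114)^5 + 8.4452/(1+0.114)^6 + 82.8939/(1+0.114)^6 = 64.3700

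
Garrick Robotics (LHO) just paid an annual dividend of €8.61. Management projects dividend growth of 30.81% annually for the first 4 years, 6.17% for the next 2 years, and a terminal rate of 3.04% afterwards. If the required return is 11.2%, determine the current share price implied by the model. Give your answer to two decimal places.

Three-stage DDM. Project D₁…D_6; terminal Gordon value at t=6 with g = 0.0304; discount at r = 0.112.
D_1 = 11.2627
D_2 = 14.7328
D_3 = 19.2720
D_4 = 25.2097
D_5 = 26.7651
D_6 = 28.4165
TV_6 = 29.2804/(0.112−0.0304) = 358.8279
P₀ = Σ Dₜ/(1+r)ᵗ + TV_6/(1+r)^6 = 273.0996

€273.10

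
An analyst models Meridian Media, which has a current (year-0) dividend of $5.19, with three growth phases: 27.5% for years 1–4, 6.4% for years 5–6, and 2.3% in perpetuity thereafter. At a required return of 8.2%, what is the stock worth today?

$219.12

Three-stage DDM. Project D₁…D_6; terminal Gordon value at t=6 with g = 0.023; discount at r = 0.082.
D_1 = 6.6173
D_2 = 8.4370
D_3 = 10.7572
D_4 = 13.7154
D_5 = 14.5932
D_6 = 15.5271
TV_6 = 15.8843/(0.082−0.023) = 269.2247
P₀ = Σ Dₜ/(1+r)ᵗ + TV_6/(1+r)^6 = 219.1229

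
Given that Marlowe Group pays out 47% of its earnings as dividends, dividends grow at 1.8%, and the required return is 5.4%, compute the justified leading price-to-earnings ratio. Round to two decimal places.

Justified leading P/E = b/(r−g) = 0.47/(0.054−0.018) = 13.0556

13.06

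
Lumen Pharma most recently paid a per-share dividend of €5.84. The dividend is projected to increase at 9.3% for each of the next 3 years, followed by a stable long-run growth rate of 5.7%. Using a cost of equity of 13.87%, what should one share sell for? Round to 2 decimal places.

€82.97

Two-stage DDM. Project D₁…D_3 at 0.093, terminal growth 0.057, discount at r = 0.1387.
D_1 = 6.3831
D_2 = 6.9768
D_3 = 7.6256
Terminal value at t=3: TV = D_4/(r−g) = 8.0602/(0.1387−0.057) = 98.6566
P₀ = 6.3831/(1+0.1387)^1 + 6.9768/(1+0.1387)^2 + 7.6256/(1+0.1387)^3 + 98.6566/(1+0.1387)^3 = 82.9697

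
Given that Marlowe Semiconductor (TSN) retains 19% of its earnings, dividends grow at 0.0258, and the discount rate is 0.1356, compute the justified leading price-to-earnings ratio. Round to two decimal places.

Payout ratio b = 1 − 0.19 = 0.81.
Justified leading P/E = b/(r−g) = 0.81/(0.1356−0.0258) = 7.3770

7.38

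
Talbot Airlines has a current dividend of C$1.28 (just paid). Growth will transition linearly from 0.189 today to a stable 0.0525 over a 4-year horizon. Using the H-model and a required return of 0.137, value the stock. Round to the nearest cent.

H-model: P₀ = D₀[(1+g_L) + H(g_S−g_L)]/(r−g_L), with H = 4/2 = 2.
P₀ = 1.28 × [(1+0.0525) + 2×(0.189−0.0525)] / (0.137−0.0525)
   = 1.28 × 1.3255 / 0.0845 = 20.0786

C$20.08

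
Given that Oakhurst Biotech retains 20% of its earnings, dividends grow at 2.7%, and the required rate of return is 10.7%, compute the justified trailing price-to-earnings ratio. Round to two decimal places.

Payout ratio b = 1 − 0.20 = 0.80.
Justified trailing P/E = b(1+g)/(r−g) = 0.80×(1+0.027)/(0.107−0.027) = 10.2700

10.27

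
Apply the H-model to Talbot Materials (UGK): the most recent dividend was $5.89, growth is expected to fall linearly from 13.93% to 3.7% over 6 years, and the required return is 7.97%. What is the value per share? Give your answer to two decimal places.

H-model: P₀ = D₀[(1+g_L) + H(g_S−g_L)]/(r−g_L), with H = 6/2 = 3.
P₀ = 5.89 × [(1+0.037) + 3×(0.1393−0.037)] / (0.0797−0.037)
   = 5.89 × 1.3439 / 0.0427 = 185.3764

$185.38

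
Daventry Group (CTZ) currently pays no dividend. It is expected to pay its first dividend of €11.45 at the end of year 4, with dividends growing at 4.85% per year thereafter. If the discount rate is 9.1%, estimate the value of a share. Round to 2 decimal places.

€207.46

Deferred-dividend DDM. At t=3 the remaining stream is a growing perpetuity with first payment D_4 = 11.45.
V_3 = D_4/(r−g) = 11.45/(0.091−0.0485) = 269.4118
P₀ = V_3/(1+r)^3 = 269.4118/(1+0.091)^3 = 207.4638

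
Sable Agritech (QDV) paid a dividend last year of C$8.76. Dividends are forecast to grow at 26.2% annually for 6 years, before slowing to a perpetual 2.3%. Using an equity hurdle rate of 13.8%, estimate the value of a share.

C$221.61

Two-stage DDM. Project D₁…D_6 at 0.262, terminal growth 0.023, discount at r = 0.138.
D_1 = 11.0551
D_2 = 13.9516
D_3 = 17.6069
D_4 = 22.2199
D_5 = 28.0415
D_6 = 35.3883
Terminal value at t=6: TV = D_7/(r−g) = 36.2023/(0.138−0.023) = 314.8024
P₀ = 11.0551/(1+0.138)^1 + 13.9516/(1+0.138)^2 + 17.6069/(1+0.138)^3 + 22.2199/(1+0.138)^4 + 28.0415/(1+0.138)^5 + 35.3883/(1+0.138)^6 + 314.8024/(1+0.138)^6 = 221.6074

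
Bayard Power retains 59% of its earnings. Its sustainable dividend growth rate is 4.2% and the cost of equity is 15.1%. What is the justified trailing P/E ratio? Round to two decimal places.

Payout ratio b = 1 − 0.59 = 0.41.
Justified trailing P/E = b(1+g)/(r−g) = 0.41×(1+0.042)/(0.151−0.042) = 3.9194

3.92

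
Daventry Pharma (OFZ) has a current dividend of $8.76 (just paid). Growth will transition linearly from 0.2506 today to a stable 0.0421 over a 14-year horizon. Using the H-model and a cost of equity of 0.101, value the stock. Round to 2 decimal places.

H-model: P₀ = D₀[(1+g_L) + H(g_S−g_L)]/(r−g_L), with H = 14/2 = 7.
P₀ = 8.76 × [(1+0.0421) + 7×(0.2506−0.0421)] / (0.101−0.0421)
   = 8.76 × 2.5016 / 0.0589 = 372.0546

$372.05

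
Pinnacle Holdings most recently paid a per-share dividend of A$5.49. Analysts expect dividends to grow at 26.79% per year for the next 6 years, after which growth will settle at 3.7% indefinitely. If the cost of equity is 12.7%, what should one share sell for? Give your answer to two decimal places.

A$179.02

Two-stage DDM. Project D₁…D_6 at 0.2679, terminal growth 0.037, discount at r = 0.127.
D_1 = 6.9608
D_2 = 8.8256
D_3 = 11.1899
D_4 = 14.1877
D_5 = 17.9886
D_6 = 22.8077
Terminal value at t=6: TV = D_7/(r−g) = 23.6516/(0.127−0.037) = 262.7959
P₀ = 6.9608/(1+0.127)^1 + 8.8256/(1+0.127)^2 + 11.1899/(1+0.127)^3 + 14.1877/(1+0.127)^4 + 17.9886/(1+0.127)^5 + 22.8077/(1+0.127)^6 + 262.7959/(1+0.127)^6 = 179.0173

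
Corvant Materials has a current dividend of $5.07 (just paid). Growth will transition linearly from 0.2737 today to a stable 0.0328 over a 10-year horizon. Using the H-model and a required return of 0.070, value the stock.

H-model: P₀ = D₀[(1+g_L) + H(g_S−g_L)]/(r−g_L), with H = 10/2 = 5.
P₀ = 5.07 × [(1+0.0328) + 5×(0.2737−0.0328)] / (0.07−0.0328)
   = 5.07 × 2.2373 / 0.0372 = 304.9223

$304.92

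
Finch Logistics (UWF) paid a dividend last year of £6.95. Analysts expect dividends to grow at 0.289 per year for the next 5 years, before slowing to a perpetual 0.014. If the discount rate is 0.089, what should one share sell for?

£277.60

Two-stage DDM. Project D₁…D_5 at 0.289, terminal growth 0.014, discount at r = 0.089.
D_1 = 8.9585
D_2 = 11.5476
D_3 = 14.8848
D_4 = 19.1865
D_5 = 24.7314
Terminal value at t=5: TV = D_6/(r−g) = 25.0777/(0.089−0.014) = 334.3691
P₀ = 8.9585/(1+0.089)^1 + 11.5476/(1+0.089)^2 + 14.8848/(1+0.089)^3 + 19.1865/(1+0.089)^4 + 24.7314/(1+0.089)^5 + 334.3691/(1+0.089)^5 = 277.5956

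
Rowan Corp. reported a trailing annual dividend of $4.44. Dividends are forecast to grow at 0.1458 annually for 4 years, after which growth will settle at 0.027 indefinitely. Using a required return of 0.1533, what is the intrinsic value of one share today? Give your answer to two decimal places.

$52.65

Two-stage DDM. Project D₁…D_4 at 0.1458, terminal growth 0.027, discount at r = 0.1533.
D_1 = 5.0874
D_2 = 5.8291
D_3 = 6.6790
D_4 = 7.6528
Terminal value at t=4: TV = D_5/(r−g) = 7.8594/(0.1533−0.027) = 62.2279
P₀ = 5.0874/(1+0.1533)^1 + 5.8291/(1+0.1533)^2 + 6.6790/(1+0.1533)^3 + 7.6528/(1+0.1533)^4 + 62.2279/(1+0.1533)^4 = 52.6467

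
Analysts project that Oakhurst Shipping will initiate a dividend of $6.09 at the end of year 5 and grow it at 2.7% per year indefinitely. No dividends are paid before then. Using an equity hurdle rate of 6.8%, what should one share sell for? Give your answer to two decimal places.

Deferred-dividend DDM. At t=4 the remaining stream is a growing perpetuity with first payment D_5 = 6.09.
V_4 = D_5/(r−g) = 6.09/(0.068−0.027) = 148.5366
P₀ = V_4/(1+r)^4 = 148.5366/(1+0.068)^4 = 114.1691

$114.17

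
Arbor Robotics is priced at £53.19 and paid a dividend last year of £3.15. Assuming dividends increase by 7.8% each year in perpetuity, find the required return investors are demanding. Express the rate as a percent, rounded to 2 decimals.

14.18%

Rearranging the constant-growth DDM: r = D₁/P₀ + g.
D₁ = 3.15 × (1 + 0.078) = 3.3957.
r = 3.3957 / 53.19 + 0.078 = 0.06384 + 0.078 = 0.14184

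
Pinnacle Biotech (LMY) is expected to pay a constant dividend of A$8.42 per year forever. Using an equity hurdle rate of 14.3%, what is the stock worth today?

A$58.88

Zero-growth DDM (perpetuity): P₀ = D/r = 8.42 / 0.143 = 58.8811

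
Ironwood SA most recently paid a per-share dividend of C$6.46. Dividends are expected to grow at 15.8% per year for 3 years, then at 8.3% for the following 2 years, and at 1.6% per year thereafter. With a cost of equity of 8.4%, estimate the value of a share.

C$155.33

Three-stage DDM. Project D₁…D_5; terminal Gordon value at t=5 with g = 0.016; discount at r = 0.084.
D_1 = 7.4807
D_2 = 8.6626
D_3 = 10.0313
D_4 = 10.8639
D_5 = 11.7656
TV_5 = 11.9539/(0.084−0.016) = 175.7923
P₀ = Σ Dₜ/(1+r)ᵗ + TV_5/(1+r)^5 = 155.3275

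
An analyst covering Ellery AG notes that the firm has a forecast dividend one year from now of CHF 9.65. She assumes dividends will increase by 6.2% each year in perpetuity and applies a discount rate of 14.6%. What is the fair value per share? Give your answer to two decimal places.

CHF 114.88

Gordon growth model: P₀ = D₁/(r − g), with D₁ = 9.65 given directly.
P₀ = 9.6500 / (0.146 − 0.062) = 9.6500 / 0.084 = 114.8810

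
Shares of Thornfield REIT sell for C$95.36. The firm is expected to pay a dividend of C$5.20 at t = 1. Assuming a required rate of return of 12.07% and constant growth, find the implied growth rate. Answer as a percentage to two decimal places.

From P₀ = D₁/(r − g), the implied growth is g = r − D₁/P₀.
g = 0.1207 − 5.20/95.36 = 0.1207 − 0.05453 = 0.06617

6.62%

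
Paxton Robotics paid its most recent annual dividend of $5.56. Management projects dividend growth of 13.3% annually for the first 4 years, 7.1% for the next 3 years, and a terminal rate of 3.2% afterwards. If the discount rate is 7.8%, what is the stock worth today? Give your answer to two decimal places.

Three-stage DDM. Project D₁…D_7; terminal Gordon value at t=7 with g = 0.032; discount at r = 0.078.
D_1 = 6.2995
D_2 = 7.1373
D_3 = 8.0866
D_4 = 9.1621
D_5 = 9.8126
D_6 = 10.5093
D_7 = 11.2554
TV_7 = 11.6156/(0.078−0.032) = 252.5136
P₀ = Σ Dₜ/(1+r)ᵗ + TV_7/(1+r)^7 = 194.5790

$194.58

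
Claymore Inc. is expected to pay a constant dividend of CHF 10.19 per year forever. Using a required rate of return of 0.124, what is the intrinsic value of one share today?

Zero-growth DDM (perpetuity): P₀ = D/r = 10.19 / 0.124 = 82.1774

CHF 82.18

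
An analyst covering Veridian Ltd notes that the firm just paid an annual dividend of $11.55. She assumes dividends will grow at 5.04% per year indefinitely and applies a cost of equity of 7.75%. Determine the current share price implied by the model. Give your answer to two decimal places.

Gordon growth model: P₀ = D₁/(r − g). D₁ = 11.55 × (1 + 0.0504) = 12.1321.
P₀ = 12.1321 / (0.0775 − 0.0504) = 12.1321 / 0.0271 = 447.6797

$447.68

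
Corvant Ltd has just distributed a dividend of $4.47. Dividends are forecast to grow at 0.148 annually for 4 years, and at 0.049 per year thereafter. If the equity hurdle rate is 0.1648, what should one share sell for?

Two-stage DDM. Project D₁…D_4 at 0.148, terminal growth 0.049, discount at r = 0.1648.
D_1 = 5.1316
D_2 = 5.8910
D_3 = 6.7629
D_4 = 7.7638
Terminal value at t=4: TV = D_5/(r−g) = 8.1442/(0.1648−0.049) = 70.3302
P₀ = 5.1316/(1+0.1648)^1 + 5.8910/(1+0.1648)^2 + 6.7629/(1+0.1648)^3 + 7.7638/(1+0.1648)^4 + 70.3302/(1+0.1648)^4 = 55.4510

$55.45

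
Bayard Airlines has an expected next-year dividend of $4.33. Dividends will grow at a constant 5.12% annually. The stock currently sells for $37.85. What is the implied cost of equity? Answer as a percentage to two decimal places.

16.56%

Rearranging the constant-growth DDM: r = D₁/P₀ + g.
r = 4.3300 / 37.85 + 0.0512 = 0.11440 + 0.0512 = 0.16560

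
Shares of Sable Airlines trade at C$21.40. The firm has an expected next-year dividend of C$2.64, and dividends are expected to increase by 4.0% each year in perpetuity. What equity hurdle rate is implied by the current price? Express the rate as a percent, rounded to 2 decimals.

Rearranging the constant-growth DDM: r = D₁/P₀ + g.
r = 2.6400 / 21.40 + 0.04 = 0.12336 + 0.04 = 0.16336

16.34%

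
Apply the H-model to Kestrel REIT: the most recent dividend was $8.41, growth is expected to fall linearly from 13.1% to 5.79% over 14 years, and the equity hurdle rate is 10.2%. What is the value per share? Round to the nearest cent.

$299.33

H-model: P₀ = D₀[(1+g_L) + H(g_S−g_L)]/(r−g_L), with H = 14/2 = 7.
P₀ = 8.41 × [(1+0.0579) + 7×(0.131−0.0579)] / (0.102−0.0579)
   = 8.41 × 1.5696 / 0.0441 = 299.3273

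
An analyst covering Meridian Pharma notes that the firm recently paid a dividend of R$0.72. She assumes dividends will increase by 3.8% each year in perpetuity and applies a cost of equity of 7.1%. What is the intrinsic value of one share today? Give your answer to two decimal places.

R$22.65

Gordon growth model: P₀ = D₁/(r − g). D₁ = 0.72 × (1 + 0.038) = 0.7474.
P₀ = 0.7474 / (0.071 − 0.038) = 0.7474 / 0.033 = 22.6473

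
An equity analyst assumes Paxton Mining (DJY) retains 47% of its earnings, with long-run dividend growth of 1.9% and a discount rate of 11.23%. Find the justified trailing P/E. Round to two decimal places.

5.79

Payout ratio b = 1 − 0.47 = 0.53.
Justified trailing P/E = b(1+g)/(r−g) = 0.53×(1+0.019)/(0.1123−0.019) = 5.7885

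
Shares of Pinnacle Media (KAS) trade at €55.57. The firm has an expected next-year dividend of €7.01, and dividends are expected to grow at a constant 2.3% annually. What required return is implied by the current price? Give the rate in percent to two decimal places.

14.91%

Rearranging the constant-growth DDM: r = D₁/P₀ + g.
r = 7.0100 / 55.57 + 0.023 = 0.12615 + 0.023 = 0.14915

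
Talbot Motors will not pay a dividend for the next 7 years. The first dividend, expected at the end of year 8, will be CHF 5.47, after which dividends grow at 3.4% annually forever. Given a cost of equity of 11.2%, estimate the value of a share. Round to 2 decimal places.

CHF 33.35

Deferred-dividend DDM. At t=7 the remaining stream is a growing perpetuity with first payment D_8 = 5.47.
V_7 = D_8/(r−g) = 5.47/(0.112−0.034) = 70.1282
P₀ = V_7/(1+r)^7 = 70.1282/(1+0.112)^7 = 33.3549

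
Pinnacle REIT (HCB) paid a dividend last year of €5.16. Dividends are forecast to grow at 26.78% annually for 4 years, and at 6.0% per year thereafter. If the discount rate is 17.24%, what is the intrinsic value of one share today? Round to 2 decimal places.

Two-stage DDM. Project D₁…D_4 at 0.2678, terminal growth 0.06, discount at r = 0.1724.
D_1 = 6.5418
D_2 = 8.2938
D_3 = 10.5148
D_4 = 13.3307
Terminal value at t=4: TV = D_5/(r−g) = 14.1305/(0.1724−0.06) = 125.7165
P₀ = 6.5418/(1+0.1724)^1 + 8.2938/(1+0.1724)^2 + 10.5148/(1+0.1724)^3 + 13.3307/(1+0.1724)^4 + 125.7165/(1+0.1724)^4 = 91.7355

€91.74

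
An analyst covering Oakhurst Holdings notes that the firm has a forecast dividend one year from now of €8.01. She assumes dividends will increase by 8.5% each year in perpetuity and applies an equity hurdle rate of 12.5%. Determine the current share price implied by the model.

Gordon growth model: P₀ = D₁/(r − g), with D₁ = 8.01 given directly.
P₀ = 8.0100 / (0.125 − 0.085) = 8.0100 / 0.04 = 200.2500

€200.25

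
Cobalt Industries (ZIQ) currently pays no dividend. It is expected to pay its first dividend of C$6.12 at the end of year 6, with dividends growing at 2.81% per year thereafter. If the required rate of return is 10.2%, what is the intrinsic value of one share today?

C$50.96

Deferred-dividend DDM. At t=5 the remaining stream is a growing perpetuity with first payment D_6 = 6.12.
V_5 = D_6/(r−g) = 6.12/(0.102−0.0281) = 82.8146
P₀ = V_5/(1+r)^5 = 82.8146/(1+0.102)^5 = 50.9564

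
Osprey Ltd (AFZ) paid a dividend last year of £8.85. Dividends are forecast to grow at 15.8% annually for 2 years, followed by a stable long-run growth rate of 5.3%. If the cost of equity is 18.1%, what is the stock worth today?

Two-stage DDM. Project D₁…D_2 at 0.158, terminal growth 0.053, discount at r = 0.181.
D_1 = 10.2483
D_2 = 11.8675
Terminal value at t=2: TV = D_3/(r−g) = 12.4965/(0.181−0.053) = 97.6290
P₀ = 10.2483/(1+0.181)^1 + 11.8675/(1+0.181)^2 + 97.6290/(1+0.181)^2 = 87.1832

£87.18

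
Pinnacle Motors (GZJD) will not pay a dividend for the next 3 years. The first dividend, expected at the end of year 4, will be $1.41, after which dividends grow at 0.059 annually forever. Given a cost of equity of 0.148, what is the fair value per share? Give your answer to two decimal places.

$10.47

Deferred-dividend DDM. At t=3 the remaining stream is a growing perpetuity with first payment D_4 = 1.41.
V_3 = D_4/(r−g) = 1.41/(0.148−0.059) = 15.8427
P₀ = V_3/(1+r)^3 = 15.8427/(1+0.148)^3 = 10.4714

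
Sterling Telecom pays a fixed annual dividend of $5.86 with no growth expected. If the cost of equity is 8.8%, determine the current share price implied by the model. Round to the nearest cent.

Zero-growth DDM (perpetuity): P₀ = D/r = 5.86 / 0.088 = 66.5909

$66.59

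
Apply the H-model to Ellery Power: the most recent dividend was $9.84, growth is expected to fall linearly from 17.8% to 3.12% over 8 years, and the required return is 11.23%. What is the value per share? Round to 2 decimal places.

$196.36

H-model: P₀ = D₀[(1+g_L) + H(g_S−g_L)]/(r−g_L), with H = 8/2 = 4.
P₀ = 9.84 × [(1+0.0312) + 4×(0.178−0.0312)] / (0.1123−0.0312)
   = 9.84 × 1.6184 / 0.0811 = 196.3632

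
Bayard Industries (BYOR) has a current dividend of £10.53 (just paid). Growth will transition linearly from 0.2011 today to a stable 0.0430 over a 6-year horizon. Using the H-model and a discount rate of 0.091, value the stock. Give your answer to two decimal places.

£332.86

H-model: P₀ = D₀[(1+g_L) + H(g_S−g_L)]/(r−g_L), with H = 6/2 = 3.
P₀ = 10.53 × [(1+0.043) + 3×(0.2011−0.043)] / (0.091−0.043)
   = 10.53 × 1.5173 / 0.048 = 332.8577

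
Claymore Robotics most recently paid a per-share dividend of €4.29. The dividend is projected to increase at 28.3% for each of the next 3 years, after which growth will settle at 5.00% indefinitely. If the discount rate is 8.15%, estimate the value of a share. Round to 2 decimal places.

€257.04

Two-stage DDM. Project D₁…D_3 at 0.283, terminal growth 0.05, discount at r = 0.0815.
D_1 = 5.5041
D_2 = 7.0617
D_3 = 9.0602
Terminal value at t=3: TV = D_4/(r−g) = 9.5132/(0.0815−0.05) = 302.0063
P₀ = 5.5041/(1+0.0815)^1 + 7.0617/(1+0.0815)^2 + 9.0602/(1+0.0815)^3 + 302.0063/(1+0.0815)^3 = 257.0354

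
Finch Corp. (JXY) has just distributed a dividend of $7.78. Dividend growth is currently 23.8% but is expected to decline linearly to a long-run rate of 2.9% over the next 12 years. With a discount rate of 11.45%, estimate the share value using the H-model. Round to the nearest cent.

H-model: P₀ = D₀[(1+g_L) + H(g_S−g_L)]/(r−g_L), with H = 12/2 = 6.
P₀ = 7.78 × [(1+0.029) + 6×(0.238−0.029)] / (0.1145−0.029)
   = 7.78 × 2.2830 / 0.0855 = 207.7396

$207.74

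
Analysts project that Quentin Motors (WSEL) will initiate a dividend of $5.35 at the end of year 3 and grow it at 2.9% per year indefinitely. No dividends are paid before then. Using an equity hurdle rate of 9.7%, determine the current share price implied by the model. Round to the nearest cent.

Deferred-dividend DDM. At t=2 the remaining stream is a growing perpetuity with first payment D_3 = 5.35.
V_2 = D_3/(r−g) = 5.35/(0.097−0.029) = 78.6765
P₀ = V_2/(1+r)^2 = 78.6765/(1+0.097)^2 = 65.3780

$65.38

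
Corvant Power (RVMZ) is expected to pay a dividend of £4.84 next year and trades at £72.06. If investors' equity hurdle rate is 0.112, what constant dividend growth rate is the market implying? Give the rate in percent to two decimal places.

From P₀ = D₁/(r − g), the implied growth is g = r − D₁/P₀.
g = 0.112 − 4.84/72.06 = 0.112 − 0.06717 = 0.04483

4.48%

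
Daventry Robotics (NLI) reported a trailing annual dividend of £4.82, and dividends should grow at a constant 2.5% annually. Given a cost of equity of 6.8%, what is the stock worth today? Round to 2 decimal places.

£114.90

Gordon growth model: P₀ = D₁/(r − g). D₁ = 4.82 × (1 + 0.025) = 4.9405.
P₀ = 4.9405 / (0.068 − 0.025) = 4.9405 / 0.043 = 114.8953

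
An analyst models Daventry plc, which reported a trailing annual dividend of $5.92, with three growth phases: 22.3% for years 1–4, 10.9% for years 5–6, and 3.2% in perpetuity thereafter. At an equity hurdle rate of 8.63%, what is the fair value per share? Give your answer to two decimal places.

Three-stage DDM. Project D₁…D_6; terminal Gordon value at t=6 with g = 0.032; discount at r = 0.0863.
D_1 = 7.2402
D_2 = 8.8547
D_3 = 10.8293
D_4 = 13.2443
D_5 = 14.6879
D_6 = 16.2889
TV_6 = 16.8101/(0.0863−0.032) = 309.5783
P₀ = Σ Dₜ/(1+r)ᵗ + TV_6/(1+r)^6 = 240.1462

$240.15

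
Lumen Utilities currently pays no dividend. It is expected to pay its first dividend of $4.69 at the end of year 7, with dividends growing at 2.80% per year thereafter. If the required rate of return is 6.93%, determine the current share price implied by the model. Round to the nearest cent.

$75.97

Deferred-dividend DDM. At t=6 the remaining stream is a growing perpetuity with first payment D_7 = 4.69.
V_6 = D_7/(r−g) = 4.69/(0.0693−0.028) = 113.5593
P₀ = V_6/(1+r)^6 = 113.5593/(1+0.0693)^6 = 75.9671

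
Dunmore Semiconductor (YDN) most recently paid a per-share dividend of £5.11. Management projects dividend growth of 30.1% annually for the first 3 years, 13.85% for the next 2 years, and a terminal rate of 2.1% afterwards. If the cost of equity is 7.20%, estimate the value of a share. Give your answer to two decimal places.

£249.12

Three-stage DDM. Project D₁…D_5; terminal Gordon value at t=5 with g = 0.021; discount at r = 0.072.
D_1 = 6.6481
D_2 = 8.6492
D_3 = 11.2526
D_4 = 12.8111
D_5 = 14.5854
TV_5 = 14.8917/(0.072−0.021) = 291.9943
P₀ = Σ Dₜ/(1+r)ᵗ + TV_5/(1+r)^5 = 249.1186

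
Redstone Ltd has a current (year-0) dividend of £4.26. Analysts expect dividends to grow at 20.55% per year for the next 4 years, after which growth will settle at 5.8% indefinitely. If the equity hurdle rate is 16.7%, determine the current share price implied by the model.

Two-stage DDM. Project D₁…D_4 at 0.2055, terminal growth 0.058, discount at r = 0.167.
D_1 = 5.1354
D_2 = 6.1908
D_3 = 7.4630
D_4 = 8.9966
Terminal value at t=4: TV = D_5/(r−g) = 9.5184/(0.167−0.058) = 87.3248
P₀ = 5.1354/(1+0.167)^1 + 6.1908/(1+0.167)^2 + 7.4630/(1+0.167)^3 + 8.9966/(1+0.167)^4 + 87.3248/(1+0.167)^4 = 65.5745

£65.57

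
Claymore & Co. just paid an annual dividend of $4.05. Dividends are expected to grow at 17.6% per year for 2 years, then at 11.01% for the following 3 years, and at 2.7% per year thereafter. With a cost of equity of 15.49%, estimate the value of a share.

$49.91

Three-stage DDM. Project D₁…D_5; terminal Gordon value at t=5 with g = 0.027; discount at r = 0.1549.
D_1 = 4.7628
D_2 = 5.6011
D_3 = 6.2177
D_4 = 6.9023
D_5 = 7.6622
TV_5 = 7.8691/(0.1549−0.027) = 61.5256
P₀ = Σ Dₜ/(1+r)ᵗ + TV_5/(1+r)^5 = 49.9147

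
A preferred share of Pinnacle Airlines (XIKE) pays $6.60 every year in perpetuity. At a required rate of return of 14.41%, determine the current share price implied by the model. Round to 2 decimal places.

Zero-growth DDM (perpetuity): P₀ = D/r = 6.60 / 0.1441 = 45.8015

$45.80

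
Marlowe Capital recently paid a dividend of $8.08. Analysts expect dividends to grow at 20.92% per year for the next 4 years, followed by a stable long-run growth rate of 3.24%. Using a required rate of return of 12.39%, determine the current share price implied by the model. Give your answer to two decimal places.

$161.09

Two-stage DDM. Project D₁…D_4 at 0.2092, terminal growth 0.0324, discount at r = 0.1239.
D_1 = 9.7703
D_2 = 11.8143
D_3 = 14.2858
D_4 = 17.2744
Terminal value at t=4: TV = D_5/(r−g) = 17.8341/(0.1239−0.0324) = 194.9085
P₀ = 9.7703/(1+0.1239)^1 + 11.8143/(1+0.1239)^2 + 14.2858/(1+0.1239)^3 + 17.2744/(1+0.1239)^4 + 194.9085/(1+0.1239)^4 = 161.0933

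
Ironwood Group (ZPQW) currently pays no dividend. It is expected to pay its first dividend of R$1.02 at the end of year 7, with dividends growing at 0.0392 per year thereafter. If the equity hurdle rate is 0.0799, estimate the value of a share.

R$15.80

Deferred-dividend DDM. At t=6 the remaining stream is a growing perpetuity with first payment D_7 = 1.02.
V_6 = D_7/(r−g) = 1.02/(0.0799−0.0392) = 25.0614
P₀ = V_6/(1+r)^6 = 25.0614/(1+0.0799)^6 = 15.8017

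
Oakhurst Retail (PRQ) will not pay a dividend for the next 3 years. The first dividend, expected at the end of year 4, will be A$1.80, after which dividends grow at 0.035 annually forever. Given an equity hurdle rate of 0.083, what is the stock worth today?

Deferred-dividend DDM. At t=3 the remaining stream is a growing perpetuity with first payment D_4 = 1.80.
V_3 = D_4/(r−g) = 1.80/(0.083−0.035) = 37.5000
P₀ = V_3/(1+r)^3 = 37.5000/(1+0.083)^3 = 29.5220

A$29.52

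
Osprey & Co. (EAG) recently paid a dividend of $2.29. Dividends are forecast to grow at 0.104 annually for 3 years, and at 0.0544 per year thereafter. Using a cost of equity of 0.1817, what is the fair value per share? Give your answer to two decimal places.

$21.47

Two-stage DDM. Project D₁…D_3 at 0.104, terminal growth 0.0544, discount at r = 0.1817.
D_1 = 2.5282
D_2 = 2.7911
D_3 = 3.0814
Terminal value at t=3: TV = D_4/(r−g) = 3.2490/(0.1817−0.0544) = 25.5223
P₀ = 2.5282/(1+0.1817)^1 + 2.7911/(1+0.1817)^2 + 3.0814/(1+0.1817)^3 + 25.5223/(1+0.1817)^3 = 21.4722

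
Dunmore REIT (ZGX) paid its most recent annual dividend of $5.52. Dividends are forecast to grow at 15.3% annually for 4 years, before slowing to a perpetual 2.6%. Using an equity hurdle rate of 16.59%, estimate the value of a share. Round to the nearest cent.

$60.20

Two-stage DDM. Project D₁…D_4 at 0.153, terminal growth 0.026, discount at r = 0.1659.
D_1 = 6.3646
D_2 = 7.3383
D_3 = 8.4611
D_4 = 9.7557
Terminal value at t=4: TV = D_5/(r−g) = 10.0093/(0.1659−0.026) = 71.5461
P₀ = 6.3646/(1+0.1659)^1 + 7.3383/(1+0.1659)^2 + 8.4611/(1+0.1659)^3 + 9.7557/(1+0.1659)^4 + 71.5461/(1+0.1659)^4 = 60.1964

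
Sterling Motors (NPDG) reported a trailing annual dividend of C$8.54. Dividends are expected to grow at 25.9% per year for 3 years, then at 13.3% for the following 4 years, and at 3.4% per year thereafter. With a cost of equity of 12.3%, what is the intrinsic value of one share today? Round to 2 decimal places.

C$226.41

Three-stage DDM. Project D₁…D_7; terminal Gordon value at t=7 with g = 0.034; discount at r = 0.123.
D_1 = 10.7519
D_2 = 13.5366
D_3 = 17.0426
D_4 = 19.3092
D_5 = 21.8774
D_6 = 24.7870
D_7 = 28.0837
TV_7 = 29.0386/(0.123−0.034) = 326.2761
P₀ = Σ Dₜ/(1+r)ᵗ + TV_7/(1+r)^7 = 226.4099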